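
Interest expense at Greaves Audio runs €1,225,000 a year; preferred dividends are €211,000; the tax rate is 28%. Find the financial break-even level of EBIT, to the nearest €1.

€1,518,056

Grossing the preferred dividend up to pre-tax terms: €211,000 / (1 − 0.28) = €293,055.56.
Financial break-even EBIT = interest + D_p ÷ (1 − t) = €1,225,000 + €293,055.56 = €1,518,055.56.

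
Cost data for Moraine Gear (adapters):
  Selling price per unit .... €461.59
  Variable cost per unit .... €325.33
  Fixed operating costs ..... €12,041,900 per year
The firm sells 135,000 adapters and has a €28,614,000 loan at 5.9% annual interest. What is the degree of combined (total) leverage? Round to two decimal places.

At 135,000 units, contribution = 135,000 × €136.26 = €18,395,100.00.
Subtracting fixed costs: EBIT = €18,395,100.00 − €12,041,900 = €6,353,200.00. Interest = €1,688,226.00, so EBIT − I = €4,664,974.00.
Degree of total leverage = total CM / (EBIT − interest) = €18,395,100.00 / €4,664,974.00 = 3.9432.

3.94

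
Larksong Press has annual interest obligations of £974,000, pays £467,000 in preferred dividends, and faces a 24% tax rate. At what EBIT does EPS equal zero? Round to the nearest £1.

Grossing the preferred dividend up to pre-tax terms: £467,000 / (1 − 0.24) = £614,473.68.
EPS = 0 when EBIT covers interest plus the pre-tax preferred burden: £974,000 + £614,473.68 = £1,588,473.68.

£1,588,474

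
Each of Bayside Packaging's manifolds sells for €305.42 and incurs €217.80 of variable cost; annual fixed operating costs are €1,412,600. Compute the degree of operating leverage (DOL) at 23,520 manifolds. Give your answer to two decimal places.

At 23,520 units, contribution = 23,520 × €87.62 = €2,060,822.40.
Operating income = contribution − fixed costs = €2,060,822.40 − €1,412,600 = €648,222.40.
DOL = contribution ÷ EBIT = €2,060,822.40 ÷ €648,222.40 = 3.1792.

3.18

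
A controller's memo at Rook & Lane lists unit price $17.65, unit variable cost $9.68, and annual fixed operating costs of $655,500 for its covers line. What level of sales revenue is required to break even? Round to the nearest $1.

CM per unit = $17.65 − $9.68 = $7.97; CM ratio = $7.97 / $17.65 = 0.4516.
Break-even sales = FC ÷ CM ratio = $655,500 × $17.65 / $7.97 = $1,451,641.

$1,451,641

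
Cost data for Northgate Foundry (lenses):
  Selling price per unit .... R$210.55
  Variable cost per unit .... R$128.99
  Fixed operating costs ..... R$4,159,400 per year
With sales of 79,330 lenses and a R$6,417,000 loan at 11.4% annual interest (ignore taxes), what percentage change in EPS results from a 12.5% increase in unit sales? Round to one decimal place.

+51.2%

Contribution at this volume is 79,330 × R$81.56 = R$6,470,154.80.
EBIT = R$6,470,154.80 − R$4,159,400 = R$2,310,754.80.
Interest = R$731,538.00, so EBIT − I = R$1,579,216.80.
DCL = total CM / (EBIT − I) = R$6,470,154.80 / R$1,579,216.80 = 4.0971.
%ΔEPS = DCL × %ΔSales = 4.0971 × +12.5% = +51.2%.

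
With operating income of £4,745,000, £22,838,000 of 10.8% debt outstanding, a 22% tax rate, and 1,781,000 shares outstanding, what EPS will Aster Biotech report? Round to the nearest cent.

£1.00

Pre-tax income = £4,745,000 − £2,466,504.00 = £2,278,496.00.
After tax at 22%: net income = £2,278,496.00 × 0.78 = £1,777,226.88.
EPS = £1,777,226.88 ÷ 1,781,000 = £1.00.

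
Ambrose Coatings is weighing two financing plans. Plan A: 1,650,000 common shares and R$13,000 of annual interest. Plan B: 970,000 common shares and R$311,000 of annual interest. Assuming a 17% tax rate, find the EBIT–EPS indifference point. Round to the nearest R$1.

R$736,088

At indifference, (EBIT − 13,000)(1 − t)/1,650,000 = (EBIT − 311,000)(1 − t)/970,000.
Cancelling (1 − t) and cross-multiplying: 970,000·(EBIT − 13,000) = 1,650,000·(EBIT − 311,000).
EBIT × (1,650,000 − 970,000) = 311,000 × 1,650,000 − 13,000 × 970,000 = 500,540,000,000, so EBIT = 500,540,000,000 ÷ 680,000 = 736,088.24.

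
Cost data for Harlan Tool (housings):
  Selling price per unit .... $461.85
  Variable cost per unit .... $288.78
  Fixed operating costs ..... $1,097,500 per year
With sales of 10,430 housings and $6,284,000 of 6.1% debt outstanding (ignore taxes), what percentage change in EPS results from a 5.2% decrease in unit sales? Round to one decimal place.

-28.9%

Contribution at this volume is 10,430 × $173.07 = $1,805,120.10.
Subtracting fixed costs: EBIT = $1,805,120.10 − $1,097,500 = $707,620.10.
After interest of $383,324.00, pre-tax earnings = $324,296.10.
Degree of combined leverage = contribution ÷ (EBIT − I) = $1,805,120.10 ÷ $324,296.10 = 5.5663.
%ΔEPS = DCL × %ΔSales = 5.5663 × -5.2% = -28.9%.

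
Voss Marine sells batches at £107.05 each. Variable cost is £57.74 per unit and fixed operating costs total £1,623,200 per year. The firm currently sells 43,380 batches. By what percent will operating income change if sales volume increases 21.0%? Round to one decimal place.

At 43,380 units, contribution = 43,380 × £49.31 = £2,139,067.80.
Subtracting fixed costs: EBIT = £2,139,067.80 − £1,623,200 = £515,867.80.
DOL = contribution ÷ EBIT = £2,139,067.80 ÷ £515,867.80 = 4.1465.
So EBIT moves 4.1465 × (+21.0%) = +87.1%.

+87.1%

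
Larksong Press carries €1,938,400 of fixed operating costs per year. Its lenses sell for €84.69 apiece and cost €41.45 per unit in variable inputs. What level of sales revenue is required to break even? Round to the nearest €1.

Contribution margin per unit = €84.69 − €41.45 = €43.24, a CM ratio of €43.24 ÷ €84.69 = 0.5106.
Break-even sales = FC ÷ CM ratio = €1,938,400 × €84.69 / €43.24 = €3,796,556.

€3,796,556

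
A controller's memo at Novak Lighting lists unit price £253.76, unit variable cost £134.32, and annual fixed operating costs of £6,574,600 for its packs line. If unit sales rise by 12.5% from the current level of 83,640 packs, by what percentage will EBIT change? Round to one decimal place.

+36.6%

Contribution at this volume is 83,640 × £119.44 = £9,989,961.60.
EBIT = £9,989,961.60 − £6,574,600 = £3,415,361.60.
DOL = contribution ÷ EBIT = £9,989,961.60 ÷ £3,415,361.60 = 2.9250.
So EBIT moves 2.9250 × (+12.5%) = +36.6%.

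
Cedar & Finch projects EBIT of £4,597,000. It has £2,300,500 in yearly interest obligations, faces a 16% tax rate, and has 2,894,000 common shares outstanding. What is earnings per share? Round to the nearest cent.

£0.67

Interest = £2,300,500.00, so EBT = £4,597,000 − £2,300,500.00 = £2,296,500.00.
Net income = £2,296,500.00 × (1 − 0.16) = £1,929,060.00.
Per share: £1,929,060.00 / 2,894,000 shares = £0.67.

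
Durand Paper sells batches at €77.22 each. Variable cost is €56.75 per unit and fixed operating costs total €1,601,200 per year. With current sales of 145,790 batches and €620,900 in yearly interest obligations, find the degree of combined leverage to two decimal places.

3.92

Contribution at this volume is 145,790 × €20.47 = €2,984,321.30.
EBIT = €2,984,321.30 − €1,601,200 = €1,383,121.30. Interest = €620,900.00, so EBIT − I = €762,221.30.
Degree of total leverage = total CM / (EBIT − interest) = €2,984,321.30 / €762,221.30 = 3.9153.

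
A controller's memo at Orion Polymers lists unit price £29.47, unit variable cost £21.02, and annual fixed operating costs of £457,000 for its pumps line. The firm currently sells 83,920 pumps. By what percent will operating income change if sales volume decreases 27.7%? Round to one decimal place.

-77.9%

At 83,920 units, contribution = 83,920 × £8.45 = £709,124.00.
Operating income = contribution − fixed costs = £709,124.00 − £457,000 = £252,124.00.
Degree of operating leverage = £709,124.00 / £252,124.00 = 2.8126.
Operating income changes by 2.8126 × -27.7% = -77.9%.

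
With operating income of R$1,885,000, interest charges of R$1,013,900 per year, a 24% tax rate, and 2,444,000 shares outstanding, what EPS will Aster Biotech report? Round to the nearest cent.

Interest = R$1,013,900.00, so EBT = R$1,885,000 − R$1,013,900.00 = R$871,100.00.
After tax at 24%: net income = R$871,100.00 × 0.76 = R$662,036.00.
Per share: R$662,036.00 / 2,444,000 shares = R$0.27.

R$0.27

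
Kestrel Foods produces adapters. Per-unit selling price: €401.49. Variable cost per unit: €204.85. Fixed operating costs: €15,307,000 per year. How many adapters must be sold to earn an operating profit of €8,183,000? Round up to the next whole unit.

Each unit contributes €401.49 − €204.85 = €196.64.
Need Q such that Q × €196.64 − €15,307,000 = €8,183,000, i.e. Q = €23,490,000 / €196.64 = 119,456.88 → 119,457.

119,457 adapters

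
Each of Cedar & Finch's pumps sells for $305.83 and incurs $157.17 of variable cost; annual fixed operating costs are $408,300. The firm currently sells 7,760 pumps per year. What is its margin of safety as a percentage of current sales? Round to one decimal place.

64.6%

Unit CM = price − variable cost = $305.83 − $157.17 = $148.66. Break-even units = $408,300 ÷ $148.66 = 2,746.54; break-even revenue = 2,746.54 × $305.83 = $839,973.02.
Current sales = 7,760 × $305.83 = $2,373,240.80.
Margin of safety = ($2,373,240.80 − $839,973.02) ÷ $2,373,240.80 = 64.6%.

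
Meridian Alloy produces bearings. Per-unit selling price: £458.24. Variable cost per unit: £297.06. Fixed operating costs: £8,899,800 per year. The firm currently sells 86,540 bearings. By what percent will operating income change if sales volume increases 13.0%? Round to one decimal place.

Contribution at this volume is 86,540 × £161.18 = £13,948,517.20.
Subtracting fixed costs: EBIT = £13,948,517.20 − £8,899,800 = £5,048,717.20.
DOL = contribution ÷ EBIT = £13,948,517.20 ÷ £5,048,717.20 = 2.7628.
Operating income changes by 2.7628 × +13.0% = +35.9%.

+35.9%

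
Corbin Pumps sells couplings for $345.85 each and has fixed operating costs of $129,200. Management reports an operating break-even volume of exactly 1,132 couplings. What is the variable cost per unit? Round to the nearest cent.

Contribution per unit must be FC / Q = $129,200 / 1,132 = $114.1343.
Hence VC = price − CM = $345.85 − $114.1343 = $231.72.

$231.72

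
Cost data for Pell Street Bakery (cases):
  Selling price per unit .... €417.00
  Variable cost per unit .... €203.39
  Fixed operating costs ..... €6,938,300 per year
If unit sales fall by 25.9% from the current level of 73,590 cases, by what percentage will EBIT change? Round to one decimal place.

-46.4%

At 73,590 units, contribution = 73,590 × €213.61 = €15,719,559.90.
Subtracting fixed costs: EBIT = €15,719,559.90 − €6,938,300 = €8,781,259.90.
DOL = contribution ÷ EBIT = €15,719,559.90 ÷ €8,781,259.90 = 1.7901.
Operating income changes by 1.7901 × -25.9% = -46.4%.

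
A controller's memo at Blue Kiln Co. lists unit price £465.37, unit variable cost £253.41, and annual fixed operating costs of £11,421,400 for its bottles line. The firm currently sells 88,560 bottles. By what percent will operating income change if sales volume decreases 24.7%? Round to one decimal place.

-63.1%

Total contribution margin = 88,560 × £211.96 = £18,771,177.60.
EBIT = £18,771,177.60 − £11,421,400 = £7,349,777.60.
Degree of operating leverage = £18,771,177.60 / £7,349,777.60 = 2.5540.
%ΔEBIT = DOL × %ΔSales = 2.5540 × -24.7% = -63.1%.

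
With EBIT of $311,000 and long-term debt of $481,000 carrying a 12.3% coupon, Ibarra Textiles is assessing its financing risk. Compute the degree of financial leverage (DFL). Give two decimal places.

Annual interest charges come to $59,163.00.
Degree of financial leverage = EBIT / (EBIT − interest) = $311,000 / $251,837.00 = 1.2349.

1.23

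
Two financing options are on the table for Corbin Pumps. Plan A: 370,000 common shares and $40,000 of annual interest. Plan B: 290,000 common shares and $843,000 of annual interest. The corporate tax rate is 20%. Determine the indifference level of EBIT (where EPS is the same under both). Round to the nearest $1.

At indifference, (EBIT − 40,000)(1 − t)/370,000 = (EBIT − 843,000)(1 − t)/290,000.
Cancelling (1 − t) and cross-multiplying: 290,000·(EBIT − 40,000) = 370,000·(EBIT − 843,000).
EBIT × (370,000 − 290,000) = 843,000 × 370,000 − 40,000 × 290,000 = 300,310,000,000, so EBIT = 300,310,000,000 ÷ 80,000 = 3,753,875.00.

$3,753,875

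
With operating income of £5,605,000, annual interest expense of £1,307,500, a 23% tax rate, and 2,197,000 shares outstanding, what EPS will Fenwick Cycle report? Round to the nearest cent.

£1.51

Interest = £1,307,500.00, so EBT = £5,605,000 − £1,307,500.00 = £4,297,500.00.
After tax at 23%: net income = £4,297,500.00 × 0.77 = £3,309,075.00.
EPS = £3,309,075.00 ÷ 2,197,000 = £1.51.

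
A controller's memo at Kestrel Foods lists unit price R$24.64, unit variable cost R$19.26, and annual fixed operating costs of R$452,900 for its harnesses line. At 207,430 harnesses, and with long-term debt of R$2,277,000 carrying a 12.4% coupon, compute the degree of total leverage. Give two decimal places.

Contribution at this volume is 207,430 × R$5.38 = R$1,115,973.40.
Operating income = contribution − fixed costs = R$1,115,973.40 − R$452,900 = R$663,073.40. Interest = R$282,348.00.
DOL = R$1,115,973.40 ÷ R$663,073.40 = 1.6830; DFL = R$663,073.40 ÷ R$380,725.40 = 1.7416.
DCL = DOL × DFL = 1.6830 × 1.7416 = 2.9311.

2.93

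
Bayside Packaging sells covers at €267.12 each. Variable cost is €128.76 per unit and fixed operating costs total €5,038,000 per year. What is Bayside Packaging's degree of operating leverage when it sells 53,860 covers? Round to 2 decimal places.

3.09

Contribution at this volume is 53,860 × €138.36 = €7,452,069.60.
Subtracting fixed costs: EBIT = €7,452,069.60 − €5,038,000 = €2,414,069.60.
DOL = contribution ÷ EBIT = €7,452,069.60 ÷ €2,414,069.60 = 3.0869.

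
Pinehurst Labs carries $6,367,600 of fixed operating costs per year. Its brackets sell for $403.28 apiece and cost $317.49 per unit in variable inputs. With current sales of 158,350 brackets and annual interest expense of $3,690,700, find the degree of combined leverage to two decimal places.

Contribution at this volume is 158,350 × $85.79 = $13,584,846.50.
Operating income = contribution − fixed costs = $13,584,846.50 − $6,367,600 = $7,217,246.50. Interest = $3,690,700.00, so EBIT − I = $3,526,546.50.
DCL = contribution ÷ (EBIT − I) = $13,584,846.50 ÷ $3,526,546.50 = 3.8522.

3.85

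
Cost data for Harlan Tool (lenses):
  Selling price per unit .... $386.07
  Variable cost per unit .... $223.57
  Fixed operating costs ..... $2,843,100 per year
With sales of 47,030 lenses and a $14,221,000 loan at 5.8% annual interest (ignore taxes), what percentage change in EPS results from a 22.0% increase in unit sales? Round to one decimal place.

Total contribution margin = 47,030 × $162.50 = $7,642,375.00.
EBIT = $7,642,375.00 − $2,843,100 = $4,799,275.00.
After interest of $824,818.00, pre-tax earnings = $3,974,457.00.
Degree of combined leverage = contribution ÷ (EBIT − I) = $7,642,375.00 ÷ $3,974,457.00 = 1.9229.
EPS therefore changes by 1.9229 × (+22.0%) = +42.3%.

+42.3%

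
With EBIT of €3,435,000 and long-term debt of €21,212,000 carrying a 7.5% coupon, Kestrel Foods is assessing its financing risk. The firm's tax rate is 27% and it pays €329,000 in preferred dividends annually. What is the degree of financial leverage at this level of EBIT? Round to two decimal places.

Interest = €1,590,900.00.
Preferred dividends grossed up pre-tax: €329,000 / (1 − 0.27) = €450,684.93.
DFL = EBIT ÷ [EBIT − I − D_p/(1−t)] = €3,435,000 ÷ [€3,435,000 − €1,590,900.00 − €450,684.93] = €3,435,000 ÷ €1,393,415.07 = 2.4652.

2.47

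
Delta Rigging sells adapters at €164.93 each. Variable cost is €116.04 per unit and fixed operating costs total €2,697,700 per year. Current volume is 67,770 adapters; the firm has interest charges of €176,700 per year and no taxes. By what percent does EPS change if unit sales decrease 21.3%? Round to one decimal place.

-160.8%

Total contribution margin = 67,770 × €48.89 = €3,313,275.30.
EBIT = €3,313,275.30 − €2,697,700 = €615,575.30.
Interest = €176,700.00, so EBIT − I = €438,875.30.
DCL = total CM / (EBIT − I) = €3,313,275.30 / €438,875.30 = 7.5495.
%ΔEPS = DCL × %ΔSales = 7.5495 × -21.3% = -160.8%.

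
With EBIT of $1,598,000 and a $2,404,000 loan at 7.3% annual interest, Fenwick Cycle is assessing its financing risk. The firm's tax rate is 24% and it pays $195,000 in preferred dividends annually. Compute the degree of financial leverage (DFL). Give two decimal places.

1.37

Interest = $175,492.00.
Preferred dividends grossed up pre-tax: $195,000 / (1 − 0.24) = $256,578.95.
DFL = EBIT ÷ [EBIT − I − D_p/(1−t)] = $1,598,000 ÷ [$1,598,000 − $175,492.00 − $256,578.95] = $1,598,000 ÷ $1,165,929.05 = 1.3706.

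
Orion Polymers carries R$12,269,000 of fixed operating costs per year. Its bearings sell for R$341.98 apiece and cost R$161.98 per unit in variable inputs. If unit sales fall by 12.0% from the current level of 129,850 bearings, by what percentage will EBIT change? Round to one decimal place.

At 129,850 units, contribution = 129,850 × R$180.00 = R$23,373,000.00.
EBIT = R$23,373,000.00 − R$12,269,000 = R$11,104,000.00.
So DOL = total CM / EBIT = R$23,373,000.00 / R$11,104,000.00 = 2.1049.
Operating income changes by 2.1049 × -12.0% = -25.3%.

-25.3%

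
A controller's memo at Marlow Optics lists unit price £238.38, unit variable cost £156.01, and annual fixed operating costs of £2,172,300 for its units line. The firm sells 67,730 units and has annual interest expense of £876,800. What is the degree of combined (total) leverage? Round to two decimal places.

Total contribution margin = 67,730 × £82.37 = £5,578,920.10.
EBIT = £5,578,920.10 − £2,172,300 = £3,406,620.10. Interest = £876,800.00, so EBIT − I = £2,529,820.10.
DCL = contribution ÷ (EBIT − I) = £5,578,920.10 ÷ £2,529,820.10 = 2.2053.

2.21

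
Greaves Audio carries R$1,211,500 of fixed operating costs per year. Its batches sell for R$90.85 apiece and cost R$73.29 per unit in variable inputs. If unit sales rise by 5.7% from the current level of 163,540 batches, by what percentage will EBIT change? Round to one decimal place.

+9.9%

At 163,540 units, contribution = 163,540 × R$17.56 = R$2,871,762.40.
EBIT = R$2,871,762.40 − R$1,211,500 = R$1,660,262.40.
Degree of operating leverage = R$2,871,762.40 / R$1,660,262.40 = 1.7297.
Operating income changes by 1.7297 × +5.7% = +9.9%.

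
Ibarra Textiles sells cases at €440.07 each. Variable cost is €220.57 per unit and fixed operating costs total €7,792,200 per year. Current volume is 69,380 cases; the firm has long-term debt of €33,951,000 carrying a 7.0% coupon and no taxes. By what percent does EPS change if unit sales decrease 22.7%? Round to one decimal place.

-68.3%

At 69,380 units, contribution = 69,380 × €219.50 = €15,228,910.00.
Operating income = contribution − fixed costs = €15,228,910.00 − €7,792,200 = €7,436,710.00.
Interest = €2,376,570.00, so EBIT − I = €5,060,140.00.
DCL = total CM / (EBIT − I) = €15,228,910.00 / €5,060,140.00 = 3.0096.
EPS therefore changes by 3.0096 × (-22.7%) = -68.3%.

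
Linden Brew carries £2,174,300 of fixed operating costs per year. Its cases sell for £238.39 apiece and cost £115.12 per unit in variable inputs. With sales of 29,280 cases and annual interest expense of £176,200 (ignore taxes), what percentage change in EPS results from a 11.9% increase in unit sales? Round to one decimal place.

+34.1%

Total contribution margin = 29,280 × £123.27 = £3,609,345.60.
Subtracting fixed costs: EBIT = £3,609,345.60 − £2,174,300 = £1,435,045.60.
Interest = £176,200.00, so EBIT − I = £1,258,845.60.
DCL = total CM / (EBIT − I) = £3,609,345.60 / £1,258,845.60 = 2.8672.
%ΔEPS = DCL × %ΔSales = 2.8672 × +11.9% = +34.1%.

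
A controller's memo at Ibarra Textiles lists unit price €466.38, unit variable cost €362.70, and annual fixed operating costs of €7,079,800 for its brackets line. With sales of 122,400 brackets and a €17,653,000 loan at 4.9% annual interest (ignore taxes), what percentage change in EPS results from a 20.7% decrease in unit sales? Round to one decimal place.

At 122,400 units, contribution = 122,400 × €103.68 = €12,690,432.00.
EBIT = €12,690,432.00 − €7,079,800 = €5,610,632.00.
After interest of €864,997.00, pre-tax earnings = €4,745,635.00.
Degree of combined leverage = contribution ÷ (EBIT − I) = €12,690,432.00 ÷ €4,745,635.00 = 2.6741.
%ΔEPS = DCL × %ΔSales = 2.6741 × -20.7% = -55.4%.

-55.4%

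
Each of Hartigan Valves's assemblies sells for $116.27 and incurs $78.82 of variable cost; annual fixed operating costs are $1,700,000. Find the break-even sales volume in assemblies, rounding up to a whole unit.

Unit CM = price − variable cost = $116.27 − $78.82 = $37.45.
Units to break even: $1,700,000 ÷ $37.45 = 45,393.86, rounded up to 45,394.

45,394 assemblies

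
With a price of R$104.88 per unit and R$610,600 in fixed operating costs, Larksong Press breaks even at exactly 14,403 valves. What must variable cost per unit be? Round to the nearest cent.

At break-even, FC = Q × (P − VC), so P − VC = R$610,600 ÷ 14,403 = R$42.3939.
Variable cost per unit = R$104.88 − R$42.3939 = R$62.49.

R$62.49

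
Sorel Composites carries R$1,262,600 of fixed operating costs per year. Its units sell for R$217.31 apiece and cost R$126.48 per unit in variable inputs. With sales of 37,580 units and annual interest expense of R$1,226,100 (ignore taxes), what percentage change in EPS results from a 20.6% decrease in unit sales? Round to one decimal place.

Contribution at this volume is 37,580 × R$90.83 = R$3,413,391.40.
Operating income = contribution − fixed costs = R$3,413,391.40 − R$1,262,600 = R$2,150,791.40.
Interest = R$1,226,100.00, so EBIT − I = R$924,691.40.
DCL = total CM / (EBIT − I) = R$3,413,391.40 / R$924,691.40 = 3.6914.
%ΔEPS = DCL × %ΔSales = 3.6914 × -20.6% = -76.0%.

-76.0%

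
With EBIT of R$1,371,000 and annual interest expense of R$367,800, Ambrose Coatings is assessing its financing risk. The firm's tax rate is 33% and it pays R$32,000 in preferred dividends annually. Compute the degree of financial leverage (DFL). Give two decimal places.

1.43

Interest = R$367,800.00.
Pre-tax preferred-dividend burden = R$32,000 ÷ (1 − 0.33) = R$47,761.19.
DFL = EBIT ÷ [EBIT − I − D_p/(1−t)] = R$1,371,000 ÷ [R$1,371,000 − R$367,800.00 − R$47,761.19] = R$1,371,000 ÷ R$955,438.81 = 1.4349.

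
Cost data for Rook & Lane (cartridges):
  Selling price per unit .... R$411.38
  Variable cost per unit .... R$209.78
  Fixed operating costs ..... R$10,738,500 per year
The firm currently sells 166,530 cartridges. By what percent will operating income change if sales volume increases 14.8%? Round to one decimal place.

Contribution at this volume is 166,530 × R$201.60 = R$33,572,448.00.
EBIT = R$33,572,448.00 − R$10,738,500 = R$22,833,948.00.
DOL = contribution ÷ EBIT = R$33,572,448.00 ÷ R$22,833,948.00 = 1.4703.
So EBIT moves 1.4703 × (+14.8%) = +21.8%.

+21.8%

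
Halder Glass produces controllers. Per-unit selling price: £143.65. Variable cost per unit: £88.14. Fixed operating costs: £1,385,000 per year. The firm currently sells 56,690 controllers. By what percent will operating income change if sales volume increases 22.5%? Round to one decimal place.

+40.2%

At 56,690 units, contribution = 56,690 × £55.51 = £3,146,861.90.
Subtracting fixed costs: EBIT = £3,146,861.90 − £1,385,000 = £1,761,861.90.
So DOL = total CM / EBIT = £3,146,861.90 / £1,761,861.90 = 1.7861.
Operating income changes by 1.7861 × +22.5% = +40.2%.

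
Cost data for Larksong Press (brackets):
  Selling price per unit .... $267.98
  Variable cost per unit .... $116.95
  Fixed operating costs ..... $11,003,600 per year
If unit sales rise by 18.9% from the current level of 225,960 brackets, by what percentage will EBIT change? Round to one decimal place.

+27.9%

Total contribution margin = 225,960 × $151.03 = $34,126,738.80.
EBIT = $34,126,738.80 − $11,003,600 = $23,123,138.80.
So DOL = total CM / EBIT = $34,126,738.80 / $23,123,138.80 = 1.4759.
So EBIT moves 1.4759 × (+18.9%) = +27.9%.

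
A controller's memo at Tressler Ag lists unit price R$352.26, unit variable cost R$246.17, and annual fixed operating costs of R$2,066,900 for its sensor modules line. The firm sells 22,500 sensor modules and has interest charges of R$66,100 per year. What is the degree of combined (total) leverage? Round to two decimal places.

At 22,500 units, contribution = 22,500 × R$106.09 = R$2,387,025.00.
Operating income = contribution − fixed costs = R$2,387,025.00 − R$2,066,900 = R$320,125.00. Interest = R$66,100.00.
DOL = R$2,387,025.00 ÷ R$320,125.00 = 7.4565; DFL = R$320,125.00 ÷ R$254,025.00 = 1.2602.
Combined leverage = 7.4565 × 1.2602 = 9.3967.

9.40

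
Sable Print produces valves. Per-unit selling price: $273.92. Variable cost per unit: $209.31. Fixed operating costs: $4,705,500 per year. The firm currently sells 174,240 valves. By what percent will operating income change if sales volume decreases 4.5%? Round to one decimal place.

At 174,240 units, contribution = 174,240 × $64.61 = $11,257,646.40.
Subtracting fixed costs: EBIT = $11,257,646.40 − $4,705,500 = $6,552,146.40.
DOL = contribution ÷ EBIT = $11,257,646.40 ÷ $6,552,146.40 = 1.7182.
So EBIT moves 1.7182 × (-4.5%) = -7.7%.

-7.7%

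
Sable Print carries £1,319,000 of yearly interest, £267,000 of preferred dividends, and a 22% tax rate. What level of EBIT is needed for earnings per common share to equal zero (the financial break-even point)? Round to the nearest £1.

Preferred dividends are paid after tax, so their pre-tax equivalent is £267,000 ÷ (1 − 0.22) = £342,307.69.
Financial break-even EBIT = interest + D_p ÷ (1 − t) = £1,319,000 + £342,307.69 = £1,661,307.69.

£1,661,308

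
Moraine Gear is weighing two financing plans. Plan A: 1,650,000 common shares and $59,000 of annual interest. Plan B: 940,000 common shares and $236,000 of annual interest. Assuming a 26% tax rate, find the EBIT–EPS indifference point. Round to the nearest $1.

At indifference, (EBIT − 59,000)(1 − t)/1,650,000 = (EBIT − 236,000)(1 − t)/940,000.
Cancelling (1 − t) and cross-multiplying: 940,000·(EBIT − 59,000) = 1,650,000·(EBIT − 236,000).
Solving, EBIT = (236,000·1,650,000 − 59,000·940,000) / (1,650,000 − 940,000) = 333,940,000,000 / 710,000 = 470,338.03.

$470,338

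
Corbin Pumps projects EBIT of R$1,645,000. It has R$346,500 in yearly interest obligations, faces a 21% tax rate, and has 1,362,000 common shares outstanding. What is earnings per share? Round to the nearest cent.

Interest = R$346,500.00, so EBT = R$1,645,000 − R$346,500.00 = R$1,298,500.00.
After tax at 21%: net income = R$1,298,500.00 × 0.79 = R$1,025,815.00.
Per share: R$1,025,815.00 / 1,362,000 shares = R$0.75.

R$0.75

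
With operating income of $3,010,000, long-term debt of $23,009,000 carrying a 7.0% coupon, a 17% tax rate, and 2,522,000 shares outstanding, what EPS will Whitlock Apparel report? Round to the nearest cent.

$0.46

Pre-tax income = $3,010,000 − $1,610,630.00 = $1,399,370.00.
Net income = $1,399,370.00 × (1 − 0.17) = $1,161,477.10.
EPS = $1,161,477.10 ÷ 2,522,000 = $0.46.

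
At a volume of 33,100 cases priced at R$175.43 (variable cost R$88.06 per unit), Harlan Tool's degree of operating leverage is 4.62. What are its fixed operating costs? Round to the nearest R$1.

R$2,265,984

Total contribution margin = 33,100 × R$87.37 = R$2,891,947.00.
Since DOL = CM ÷ EBIT, EBIT = R$2,891,947.00 ÷ 4.62 = R$625,962.55.
And FC = contribution − EBIT = R$2,891,947.00 − R$625,962.55 = R$2,265,984.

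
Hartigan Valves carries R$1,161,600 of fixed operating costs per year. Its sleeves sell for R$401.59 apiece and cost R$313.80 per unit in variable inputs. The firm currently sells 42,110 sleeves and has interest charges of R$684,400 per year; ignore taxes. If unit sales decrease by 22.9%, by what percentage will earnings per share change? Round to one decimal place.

Total contribution margin = 42,110 × R$87.79 = R$3,696,836.90.
Subtracting fixed costs: EBIT = R$3,696,836.90 − R$1,161,600 = R$2,535,236.90.
After interest of R$684,400.00, pre-tax earnings = R$1,850,836.90.
Degree of combined leverage = contribution ÷ (EBIT − I) = R$3,696,836.90 ÷ R$1,850,836.90 = 1.9974.
%ΔEPS = DCL × %ΔSales = 1.9974 × -22.9% = -45.7%.

-45.7%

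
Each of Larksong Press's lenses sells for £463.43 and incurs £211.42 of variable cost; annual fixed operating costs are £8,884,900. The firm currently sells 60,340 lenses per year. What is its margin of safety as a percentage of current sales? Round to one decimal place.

Each unit contributes £463.43 − £211.42 = £252.01. Break-even units = £8,884,900 ÷ £252.01 = 35,256.14; break-even revenue = 35,256.14 × £463.43 = £16,338,753.25.
Actual sales revenue = 60,340 × £463.43 = £27,963,366.20.
Margin of safety = (£27,963,366.20 − £16,338,753.25) ÷ £27,963,366.20 = 41.6%.

41.6%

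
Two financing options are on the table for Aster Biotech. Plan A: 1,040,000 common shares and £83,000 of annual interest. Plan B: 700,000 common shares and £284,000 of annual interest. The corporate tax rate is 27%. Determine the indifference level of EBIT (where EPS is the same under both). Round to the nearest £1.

£697,824

At indifference, (EBIT − 83,000)(1 − t)/1,040,000 = (EBIT − 284,000)(1 − t)/700,000.
Cancelling (1 − t) and cross-multiplying: 700,000·(EBIT − 83,000) = 1,040,000·(EBIT − 284,000).
EBIT × (1,040,000 − 700,000) = 284,000 × 1,040,000 − 83,000 × 700,000 = 237,260,000,000, so EBIT = 237,260,000,000 ÷ 340,000 = 697,823.53.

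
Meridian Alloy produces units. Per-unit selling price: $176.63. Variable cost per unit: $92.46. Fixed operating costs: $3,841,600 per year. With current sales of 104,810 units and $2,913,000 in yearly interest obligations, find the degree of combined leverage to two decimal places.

4.27

Contribution at this volume is 104,810 × $84.17 = $8,821,857.70.
EBIT = $8,821,857.70 − $3,841,600 = $4,980,257.70. Interest = $2,913,000.00, so EBIT − I = $2,067,257.70.
Degree of total leverage = total CM / (EBIT − interest) = $8,821,857.70 / $2,067,257.70 = 4.2674.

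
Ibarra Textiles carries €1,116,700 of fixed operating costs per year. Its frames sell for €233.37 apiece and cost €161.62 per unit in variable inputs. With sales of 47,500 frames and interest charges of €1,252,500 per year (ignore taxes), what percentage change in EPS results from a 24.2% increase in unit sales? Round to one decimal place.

Total contribution margin = 47,500 × €71.75 = €3,408,125.00.
Operating income = contribution − fixed costs = €3,408,125.00 − €1,116,700 = €2,291,425.00.
After interest of €1,252,500.00, pre-tax earnings = €1,038,925.00.
DCL = total CM / (EBIT − I) = €3,408,125.00 / €1,038,925.00 = 3.2804.
%ΔEPS = DCL × %ΔSales = 3.2804 × +24.2% = +79.4%.

+79.4%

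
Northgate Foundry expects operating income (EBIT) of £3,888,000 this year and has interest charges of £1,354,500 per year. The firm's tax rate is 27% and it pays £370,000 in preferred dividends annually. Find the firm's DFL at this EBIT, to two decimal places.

Interest = £1,354,500.00.
Pre-tax preferred-dividend burden = £370,000 ÷ (1 − 0.27) = £506,849.32.
DFL = EBIT ÷ [EBIT − I − D_p/(1−t)] = £3,888,000 ÷ [£3,888,000 − £1,354,500.00 − £506,849.32] = £3,888,000 ÷ £2,026,650.68 = 1.9184.

1.92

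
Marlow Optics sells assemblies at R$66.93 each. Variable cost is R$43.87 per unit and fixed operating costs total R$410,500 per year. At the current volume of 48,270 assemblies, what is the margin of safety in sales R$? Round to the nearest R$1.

Contribution margin per unit = R$66.93 − R$43.87 = R$23.06. Break-even units = R$410,500 ÷ R$23.06 = 17,801.39; break-even revenue = 17,801.39 × R$66.93 = R$1,191,446.88.
Actual sales revenue = 48,270 × R$66.93 = R$3,230,711.10.
Margin of safety = R$3,230,711.10 − R$1,191,446.88 = R$2,039,264.

R$2,039,264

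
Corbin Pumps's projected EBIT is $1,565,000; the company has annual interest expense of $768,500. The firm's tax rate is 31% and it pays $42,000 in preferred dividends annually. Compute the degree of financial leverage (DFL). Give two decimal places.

Interest = $768,500.00.
Pre-tax preferred-dividend burden = $42,000 ÷ (1 − 0.31) = $60,869.57.
DFL = EBIT ÷ [EBIT − I − D_p/(1−t)] = $1,565,000 ÷ [$1,565,000 − $768,500.00 − $60,869.57] = $1,565,000 ÷ $735,630.43 = 2.1274.

2.13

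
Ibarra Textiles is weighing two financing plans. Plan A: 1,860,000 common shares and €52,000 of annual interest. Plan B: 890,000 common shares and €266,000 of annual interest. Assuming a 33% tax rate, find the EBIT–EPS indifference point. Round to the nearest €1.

Set EPS_A = EPS_B: (EBIT − €52,000)(1 − 0.33) ÷ 1,860,000 = (EBIT − €266,000)(1 − 0.33) ÷ 890,000.
The (1 − t) factor cancels: (EBIT − 52,000) × 890,000 = (EBIT − 266,000) × 1,860,000.
Solving, EBIT = (266,000·1,860,000 − 52,000·890,000) / (1,860,000 − 890,000) = 448,480,000,000 / 970,000 = 462,350.52.

€462,351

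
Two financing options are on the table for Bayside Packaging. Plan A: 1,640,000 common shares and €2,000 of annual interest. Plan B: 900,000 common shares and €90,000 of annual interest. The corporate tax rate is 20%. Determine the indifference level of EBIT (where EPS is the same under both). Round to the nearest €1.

At indifference, (EBIT − 2,000)(1 − t)/1,640,000 = (EBIT − 90,000)(1 − t)/900,000.
The (1 − t) factor cancels: (EBIT − 2,000) × 900,000 = (EBIT − 90,000) × 1,640,000.
Solving, EBIT = (90,000·1,640,000 − 2,000·900,000) / (1,640,000 − 900,000) = 145,800,000,000 / 740,000 = 197,027.03.

€197,027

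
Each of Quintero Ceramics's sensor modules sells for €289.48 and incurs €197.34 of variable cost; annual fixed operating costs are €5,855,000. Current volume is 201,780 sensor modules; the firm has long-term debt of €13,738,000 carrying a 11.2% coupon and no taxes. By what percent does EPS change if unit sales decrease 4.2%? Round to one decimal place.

Contribution at this volume is 201,780 × €92.14 = €18,592,009.20.
Operating income = contribution − fixed costs = €18,592,009.20 − €5,855,000 = €12,737,009.20.
Interest = €1,538,656.00, so EBIT − I = €11,198,353.20.
Degree of combined leverage = contribution ÷ (EBIT − I) = €18,592,009.20 ÷ €11,198,353.20 = 1.6602.
%ΔEPS = DCL × %ΔSales = 1.6602 × -4.2% = -7.0%.

-7.0%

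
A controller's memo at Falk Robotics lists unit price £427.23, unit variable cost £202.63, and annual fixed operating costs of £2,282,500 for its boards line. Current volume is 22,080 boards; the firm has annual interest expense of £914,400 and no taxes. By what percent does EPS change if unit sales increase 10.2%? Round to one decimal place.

Total contribution margin = 22,080 × £224.60 = £4,959,168.00.
Subtracting fixed costs: EBIT = £4,959,168.00 − £2,282,500 = £2,676,668.00.
After interest of £914,400.00, pre-tax earnings = £1,762,268.00.
DCL = total CM / (EBIT − I) = £4,959,168.00 / £1,762,268.00 = 2.8141.
%ΔEPS = DCL × %ΔSales = 2.8141 × +10.2% = +28.7%.

+28.7%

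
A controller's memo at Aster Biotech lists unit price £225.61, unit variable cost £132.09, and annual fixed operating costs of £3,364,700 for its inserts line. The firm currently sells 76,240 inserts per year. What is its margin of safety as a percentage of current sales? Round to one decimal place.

52.8%

Each unit contributes £225.61 − £132.09 = £93.52. Break-even units = £3,364,700 ÷ £93.52 = 35,978.40; break-even revenue = 35,978.40 × £225.61 = £8,117,086.90.
Current sales = 76,240 × £225.61 = £17,200,506.40.
Margin of safety = (£17,200,506.40 − £8,117,086.90) ÷ £17,200,506.40 = 52.8%.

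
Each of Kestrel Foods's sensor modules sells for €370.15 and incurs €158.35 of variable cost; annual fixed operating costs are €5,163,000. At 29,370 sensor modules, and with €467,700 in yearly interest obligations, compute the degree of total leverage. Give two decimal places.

Contribution at this volume is 29,370 × €211.80 = €6,220,566.00.
Operating income = contribution − fixed costs = €6,220,566.00 − €5,163,000 = €1,057,566.00. Interest = €467,700.00.
DOL = €6,220,566.00 ÷ €1,057,566.00 = 5.8820; DFL = €1,057,566.00 ÷ €589,866.00 = 1.7929.
Combined leverage = 5.8820 × 1.7929 = 10.5458.

10.55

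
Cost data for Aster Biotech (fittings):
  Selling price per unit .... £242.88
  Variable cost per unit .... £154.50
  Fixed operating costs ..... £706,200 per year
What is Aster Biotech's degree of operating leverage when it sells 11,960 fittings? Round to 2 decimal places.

3.01

At 11,960 units, contribution = 11,960 × £88.38 = £1,057,024.80.
Subtracting fixed costs: EBIT = £1,057,024.80 − £706,200 = £350,824.80.
Degree of operating leverage = £1,057,024.80 / £350,824.80 = 3.0130.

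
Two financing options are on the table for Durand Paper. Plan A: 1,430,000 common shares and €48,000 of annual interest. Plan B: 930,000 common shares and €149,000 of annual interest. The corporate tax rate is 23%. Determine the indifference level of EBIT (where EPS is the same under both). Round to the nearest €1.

Set EPS_A = EPS_B: (EBIT − €48,000)(1 − 0.23) ÷ 1,430,000 = (EBIT − €149,000)(1 − 0.23) ÷ 930,000.
Cancelling (1 − t) and cross-multiplying: 930,000·(EBIT − 48,000) = 1,430,000·(EBIT − 149,000).
Solving, EBIT = (149,000·1,430,000 − 48,000·930,000) / (1,430,000 − 930,000) = 168,430,000,000 / 500,000 = 336,860.00.

€336,860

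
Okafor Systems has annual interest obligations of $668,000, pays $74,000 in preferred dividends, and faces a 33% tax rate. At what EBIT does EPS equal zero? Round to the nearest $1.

Grossing the preferred dividend up to pre-tax terms: $74,000 / (1 − 0.33) = $110,447.76.
EPS = 0 when EBIT covers interest plus the pre-tax preferred burden: $668,000 + $110,447.76 = $778,447.76.

$778,448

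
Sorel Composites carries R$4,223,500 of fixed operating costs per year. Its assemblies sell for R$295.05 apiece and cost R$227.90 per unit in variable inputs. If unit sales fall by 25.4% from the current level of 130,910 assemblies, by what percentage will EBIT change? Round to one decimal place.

At 130,910 units, contribution = 130,910 × R$67.15 = R$8,790,606.50.
EBIT = R$8,790,606.50 − R$4,223,500 = R$4,567,106.50.
So DOL = total CM / EBIT = R$8,790,606.50 / R$4,567,106.50 = 1.9248.
Operating income changes by 1.9248 × -25.4% = -48.9%.

-48.9%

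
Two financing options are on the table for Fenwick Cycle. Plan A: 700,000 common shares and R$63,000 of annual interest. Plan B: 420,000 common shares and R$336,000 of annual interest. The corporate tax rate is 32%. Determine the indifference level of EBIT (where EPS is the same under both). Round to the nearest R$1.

At indifference, (EBIT − 63,000)(1 − t)/700,000 = (EBIT − 336,000)(1 − t)/420,000.
The (1 − t) factor cancels: (EBIT − 63,000) × 420,000 = (EBIT − 336,000) × 700,000.
EBIT × (700,000 − 420,000) = 336,000 × 700,000 − 63,000 × 420,000 = 208,740,000,000, so EBIT = 208,740,000,000 ÷ 280,000 = 745,500.00.

R$745,500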